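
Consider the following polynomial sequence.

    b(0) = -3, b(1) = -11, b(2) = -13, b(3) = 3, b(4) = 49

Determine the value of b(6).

D1: -8 , -2 , 16 , 46
D2: 6 , 18 , 30
D3: 12 , 12
Constant third difference = 12, so extend:
30 + 12 = 42;  46 + 42 = 88;  49 + 88 = 137
42 + 12 = 54;  88 + 54 = 142;  137 + 142 = 279

279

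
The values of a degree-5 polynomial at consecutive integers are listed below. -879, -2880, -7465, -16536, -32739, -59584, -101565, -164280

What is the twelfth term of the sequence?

-779800

First differences: -2001 , -4585 , -9071 , -16203 , -26845 , -41981 , -62715
Second differences: -2584 , -4486 , -7132 , -10642 , -15136 , -20734
Third differences: -1902 , -2646 , -3510 , -4494 , -5598
Fourth differences: -744 , -864 , -984 , -1104
Fifth differences: -120 , -120 , -120
Constant fifth difference = -120, so extend:
-1104 − 120 = -1224;  -5598 − 1224 = -6822;  -20734 − 6822 = -27556;  -62715 − 27556 = -90271;  -164280 − 90271 = -254551
-1224 − 120 = -1344;  -6822 − 1344 = -8166;  -27556 − 8166 = -35722;  -90271 − 35722 = -125993;  -254551 − 125993 = -380544
-1344 − 120 = -1464;  -8166 − 1464 = -9630;  -35722 − 9630 = -45352;  -125993 − 45352 = -171345;  -380544 − 171345 = -551889
-1464 − 120 = -1584;  -9630 − 1584 = -11214;  -45352 − 11214 = -56566;  -171345 − 56566 = -227911;  -551889 − 227911 = -779800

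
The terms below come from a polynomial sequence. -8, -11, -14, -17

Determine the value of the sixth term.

D1: -3, -3, -3
The first differences are constant (-3).
-17 − 3 = -20
-20 − 3 = -23

-23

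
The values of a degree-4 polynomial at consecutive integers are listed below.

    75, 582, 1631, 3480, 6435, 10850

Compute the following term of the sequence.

17127

First differences: 507 , 1049 , 1849 , 2955 , 4415
Second differences: 542 , 800 , 1106 , 1460
Third differences: 258 , 306 , 354
Fourth differences: 48 , 48
Fourth differences constant at 48.
354 + 48 = 402;  1460 + 402 = 1862;  4415 + 1862 = 6277;  10850 + 6277 = 17127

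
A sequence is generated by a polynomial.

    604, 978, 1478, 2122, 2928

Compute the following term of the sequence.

D1: 374 , 500 , 644 , 806
D2: 126 , 144 , 162
D3: 18 , 18
Constant third difference = 18, so extend:
162 + 18 = 180;  806 + 180 = 986;  2928 + 986 = 3914

3914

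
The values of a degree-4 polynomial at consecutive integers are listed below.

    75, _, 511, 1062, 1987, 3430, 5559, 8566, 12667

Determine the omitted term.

Using the last 7 terms:
551  925  1443  2129  3007  4101
374  518  686  878  1094
144  168  192  216
24  24  24
Constant fourth difference = 24.
Extend backward: 144 − 24 = 120;  374 − 120 = 254;  551 − 254 = 297;  511 − 297 = 214

214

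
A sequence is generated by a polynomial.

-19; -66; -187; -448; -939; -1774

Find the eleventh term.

-16779

First differences: -47 , -121 , -261 , -491 , -835
Second differences: -74 , -140 , -230 , -344
Third differences: -66 , -90 , -114
Fourth differences: -24 , -24
The fourth differences are constant (-24).
-114 − 24 = -138;  -344 − 138 = -482;  -835 − 482 = -1317;  -1774 − 1317 = -3091
-138 − 24 = -162;  -482 − 162 = -644;  -1317 − 644 = -1961;  -3091 − 1961 = -5052
-162 − 24 = -186;  -644 − 186 = -830;  -1961 − 830 = -2791;  -5052 − 2791 = -7843
-186 − 24 = -210;  -830 − 210 = -1040;  -2791 − 1040 = -3831;  -7843 − 3831 = -11674
-210 − 24 = -234;  -1040 − 234 = -1274;  -3831 − 1274 = -5105;  -11674 − 5105 = -16779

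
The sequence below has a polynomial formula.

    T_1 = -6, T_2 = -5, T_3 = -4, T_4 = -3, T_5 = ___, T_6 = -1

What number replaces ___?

-2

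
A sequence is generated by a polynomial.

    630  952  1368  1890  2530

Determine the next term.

3300

Δ: 322  416  522  640
Δ²: 94  106  118
Δ³: 12  12
Constant third difference = 12, so extend:
118 + 12 = 130;  640 + 130 = 770;  2530 + 770 = 3300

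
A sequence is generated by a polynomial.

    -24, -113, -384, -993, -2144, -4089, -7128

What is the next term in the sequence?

-11609

First differences: -89 , -271 , -609 , -1151 , -1945 , -3039
Second differences: -182 , -338 , -542 , -794 , -1094
Third differences: -156 , -204 , -252 , -300
Fourth differences: -48 , -48 , -48
Fourth differences constant at -48.
-300 − 48 = -348;  -1094 − 348 = -1442;  -3039 − 1442 = -4481;  -7128 − 4481 = -11609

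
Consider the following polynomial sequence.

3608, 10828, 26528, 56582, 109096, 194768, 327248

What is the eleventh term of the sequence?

1721728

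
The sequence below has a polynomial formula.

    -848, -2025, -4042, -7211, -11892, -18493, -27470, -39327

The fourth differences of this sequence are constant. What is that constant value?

-48

Δ: -1177, -2017, -3169, -4681, -6601, -8977, -11857
Δ²: -840, -1152, -1512, -1920, -2376, -2880
Δ³: -312, -360, -408, -456, -504
Δ⁴: -48, -48, -48, -48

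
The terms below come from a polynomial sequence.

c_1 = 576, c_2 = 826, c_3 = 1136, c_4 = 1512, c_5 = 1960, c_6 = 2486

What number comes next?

250 , 310 , 376 , 448 , 526
60 , 66 , 72 , 78
6 , 6 , 6
Third differences constant at 6.
78 + 6 = 84;  526 + 84 = 610;  2486 + 610 = 3096

3096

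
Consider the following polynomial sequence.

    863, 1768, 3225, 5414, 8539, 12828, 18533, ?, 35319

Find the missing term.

Using the first 7 terms:
905  1457  2189  3125  4289  5705
552  732  936  1164  1416
180  204  228  252
24  24  24
Constant fourth difference = 24.
Extend forward: 252 + 24 = 276;  1416 + 276 = 1692;  5705 + 1692 = 7397;  18533 + 7397 = 25930

25930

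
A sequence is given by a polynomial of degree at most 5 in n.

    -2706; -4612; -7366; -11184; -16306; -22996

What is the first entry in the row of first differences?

-1906

First differences: -1906, -2754, -3818, -5122, -6690
Second differences: -848, -1064, -1304, -1568
Third differences: -216, -240, -264
Fourth differences: -24, -24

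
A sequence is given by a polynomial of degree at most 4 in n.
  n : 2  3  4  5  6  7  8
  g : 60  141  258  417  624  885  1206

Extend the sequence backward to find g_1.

9

First differences: 81  117  159  207  261  321
Second differences: 36  42  48  54  60
Third differences: 6  6  6  6
The third differences are constant at 6.
Work back: 36 − 6 = 30;  81 − 30 = 51;  60 − 51 = 9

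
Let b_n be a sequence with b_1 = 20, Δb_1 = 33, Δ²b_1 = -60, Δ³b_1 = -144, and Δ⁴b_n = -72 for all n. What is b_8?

-8569

Build the table forward from the leading diagonal:
D4: -72, -72, -72, -72, -72, -72, -72, -72
D3: -144, -216, -288, -360, -432, -504, -576, -648
D2: -60, -204, -420, -708, -1068, -1500, -2004, -2580
D1: 33, -27, -231, -651, -1359, -2427, -3927, -5931
b: 20, 53, 26, -205, -856, -2215, -4642, -8569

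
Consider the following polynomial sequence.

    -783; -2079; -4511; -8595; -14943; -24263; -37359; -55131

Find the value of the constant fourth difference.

First differences: -1296, -2432, -4084, -6348, -9320, -13096, -17772
Second differences: -1136, -1652, -2264, -2972, -3776, -4676
Third differences: -516, -612, -708, -804, -900
Fourth differences: -96, -96, -96, -96

-96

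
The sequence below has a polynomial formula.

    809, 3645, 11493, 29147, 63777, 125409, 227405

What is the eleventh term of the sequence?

D1: 2836, 7848, 17654, 34630, 61632, 101996
D2: 5012, 9806, 16976, 27002, 40364
D3: 4794, 7170, 10026, 13362
D4: 2376, 2856, 3336
D5: 480, 480
The fifth differences are constant (480).
3336 + 480 = 3816;  13362 + 3816 = 17178;  40364 + 17178 = 57542;  101996 + 57542 = 159538;  227405 + 159538 = 386943
3816 + 480 = 4296;  17178 + 4296 = 21474;  57542 + 21474 = 79016;  159538 + 79016 = 238554;  386943 + 238554 = 625497
4296 + 480 = 4776;  21474 + 4776 = 26250;  79016 + 26250 = 105266;  238554 + 105266 = 343820;  625497 + 343820 = 969317
4776 + 480 = 5256;  26250 + 5256 = 31506;  105266 + 31506 = 136772;  343820 + 136772 = 480592;  969317 + 480592 = 1449909

1449909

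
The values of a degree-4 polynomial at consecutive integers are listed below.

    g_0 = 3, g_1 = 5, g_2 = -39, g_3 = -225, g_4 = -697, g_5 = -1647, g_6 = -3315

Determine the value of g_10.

-23647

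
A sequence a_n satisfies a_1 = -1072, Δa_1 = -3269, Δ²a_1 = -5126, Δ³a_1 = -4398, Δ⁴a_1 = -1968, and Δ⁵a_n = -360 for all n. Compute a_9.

Build the table forward from the leading diagonal:
Δ⁵: -360  -360  -360  -360  -360  -360  -360  -360  -360
Δ⁴: -1968  -2328  -2688  -3048  -3408  -3768  -4128  -4488  -4848
Δ³: -4398  -6366  -8694  -11382  -14430  -17838  -21606  -25734  -30222
Δ²: -5126  -9524  -15890  -24584  -35966  -50396  -68234  -89840  -115574
Δ: -3269  -8395  -17919  -33809  -58393  -94359  -144755  -212989  -302829
a: -1072  -4341  -12736  -30655  -64464  -122857  -217216  -361971  -574960

-574960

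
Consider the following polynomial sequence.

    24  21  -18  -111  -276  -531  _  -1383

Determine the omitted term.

-894

Using the first 6 terms:
-3, -39, -93, -165, -255
-36, -54, -72, -90
-18, -18, -18
Constant third difference = -18.
Extend forward: -90 − 18 = -108;  -255 − 108 = -363;  -531 − 363 = -894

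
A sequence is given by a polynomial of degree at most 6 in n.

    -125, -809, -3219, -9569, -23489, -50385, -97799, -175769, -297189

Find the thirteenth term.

-1595369

Δ: -684, -2410, -6350, -13920, -26896, -47414, -77970, -121420
Δ²: -1726, -3940, -7570, -12976, -20518, -30556, -43450
Δ³: -2214, -3630, -5406, -7542, -10038, -12894
Δ⁴: -1416, -1776, -2136, -2496, -2856
Δ⁵: -360, -360, -360, -360
Constant fifth difference = -360, so extend:
-2856 − 360 = -3216;  -12894 − 3216 = -16110;  -43450 − 16110 = -59560;  -121420 − 59560 = -180980;  -297189 − 180980 = -478169
-3216 − 360 = -3576;  -16110 − 3576 = -19686;  -59560 − 19686 = -79246;  -180980 − 79246 = -260226;  -478169 − 260226 = -738395
-3576 − 360 = -3936;  -19686 − 3936 = -23622;  -79246 − 23622 = -102868;  -260226 − 102868 = -363094;  -738395 − 363094 = -1101489
-3936 − 360 = -4296;  -23622 − 4296 = -27918;  -102868 − 27918 = -130786;  -363094 − 130786 = -493880;  -1101489 − 493880 = -1595369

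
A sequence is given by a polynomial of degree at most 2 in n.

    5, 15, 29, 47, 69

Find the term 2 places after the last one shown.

D1: 10, 14, 18, 22
D2: 4, 4, 4
Constant second difference = 4, so extend:
22 + 4 = 26;  69 + 26 = 95
26 + 4 = 30;  95 + 30 = 125

125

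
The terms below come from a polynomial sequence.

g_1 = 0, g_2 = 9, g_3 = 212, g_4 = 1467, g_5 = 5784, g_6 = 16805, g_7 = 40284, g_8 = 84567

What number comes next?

161072

D1: 9  203  1255  4317  11021  23479  44283
D2: 194  1052  3062  6704  12458  20804
D3: 858  2010  3642  5754  8346
D4: 1152  1632  2112  2592
D5: 480  480  480
Fifth differences constant at 480.
2592 + 480 = 3072;  8346 + 3072 = 11418;  20804 + 11418 = 32222;  44283 + 32222 = 76505;  84567 + 76505 = 161072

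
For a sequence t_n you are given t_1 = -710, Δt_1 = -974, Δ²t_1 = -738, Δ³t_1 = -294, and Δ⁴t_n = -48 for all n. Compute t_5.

Build the table forward from the leading diagonal:
Δ⁴: -48  -48  -48  -48  -48
Δ³: -294  -342  -390  -438  -486
Δ²: -738  -1032  -1374  -1764  -2202
Δ: -974  -1712  -2744  -4118  -5882
t: -710  -1684  -3396  -6140  -10258

-10258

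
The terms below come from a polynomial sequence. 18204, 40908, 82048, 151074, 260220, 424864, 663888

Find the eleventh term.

First differences: 22704, 41140, 69026, 109146, 164644, 239024
Second differences: 18436, 27886, 40120, 55498, 74380
Third differences: 9450, 12234, 15378, 18882
Fourth differences: 2784, 3144, 3504
Fifth differences: 360, 360
Constant fifth difference = 360, so extend:
3504 + 360 = 3864;  18882 + 3864 = 22746;  74380 + 22746 = 97126;  239024 + 97126 = 336150;  663888 + 336150 = 1000038
3864 + 360 = 4224;  22746 + 4224 = 26970;  97126 + 26970 = 124096;  336150 + 124096 = 460246;  1000038 + 460246 = 1460284
4224 + 360 = 4584;  26970 + 4584 = 31554;  124096 + 31554 = 155650;  460246 + 155650 = 615896;  1460284 + 615896 = 2076180
4584 + 360 = 4944;  31554 + 4944 = 36498;  155650 + 36498 = 192148;  615896 + 192148 = 808044;  2076180 + 808044 = 2884224

2884224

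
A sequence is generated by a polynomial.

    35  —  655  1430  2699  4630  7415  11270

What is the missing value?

Using the last 6 terms:
Δ: 775, 1269, 1931, 2785, 3855
Δ²: 494, 662, 854, 1070
Δ³: 168, 192, 216
Δ⁴: 24, 24
Constant fourth difference = 24.
Extend backward: 168 − 24 = 144;  494 − 144 = 350;  775 − 350 = 425;  655 − 425 = 230

230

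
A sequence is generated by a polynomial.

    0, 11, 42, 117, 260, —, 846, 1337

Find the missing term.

495

Using the first 5 terms:
Δ: 11, 31, 75, 143
Δ²: 20, 44, 68
Δ³: 24, 24
Constant third difference = 24.
Extend forward: 68 + 24 = 92;  143 + 92 = 235;  260 + 235 = 495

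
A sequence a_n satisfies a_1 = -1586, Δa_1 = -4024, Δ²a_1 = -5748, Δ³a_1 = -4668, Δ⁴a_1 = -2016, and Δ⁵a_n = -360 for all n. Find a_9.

Build the table forward from the leading diagonal:
Δ⁵: -360  -360  -360  -360  -360  -360  -360  -360  -360
Δ⁴: -2016  -2376  -2736  -3096  -3456  -3816  -4176  -4536  -4896
Δ³: -4668  -6684  -9060  -11796  -14892  -18348  -22164  -26340  -30876
Δ²: -5748  -10416  -17100  -26160  -37956  -52848  -71196  -93360  -119700
Δ: -4024  -9772  -20188  -37288  -63448  -101404  -154252  -225448  -318808
a: -1586  -5610  -15382  -35570  -72858  -136306  -237710  -391962  -617410

-617410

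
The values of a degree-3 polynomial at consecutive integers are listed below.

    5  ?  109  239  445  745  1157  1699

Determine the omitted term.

37

Using the last 6 terms:
Δ: 130  206  300  412  542
Δ²: 76  94  112  130
Δ³: 18  18  18
Constant third difference = 18.
Extend backward: 76 − 18 = 58;  130 − 58 = 72;  109 − 72 = 37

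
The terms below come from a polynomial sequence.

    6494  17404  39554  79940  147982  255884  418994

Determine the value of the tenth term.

1447772

Δ: 10910, 22150, 40386, 68042, 107902, 163110
Δ²: 11240, 18236, 27656, 39860, 55208
Δ³: 6996, 9420, 12204, 15348
Δ⁴: 2424, 2784, 3144
Δ⁵: 360, 360
Constant fifth difference = 360, so extend:
3144 + 360 = 3504;  15348 + 3504 = 18852;  55208 + 18852 = 74060;  163110 + 74060 = 237170;  418994 + 237170 = 656164
3504 + 360 = 3864;  18852 + 3864 = 22716;  74060 + 22716 = 96776;  237170 + 96776 = 333946;  656164 + 333946 = 990110
3864 + 360 = 4224;  22716 + 4224 = 26940;  96776 + 26940 = 123716;  333946 + 123716 = 457662;  990110 + 457662 = 1447772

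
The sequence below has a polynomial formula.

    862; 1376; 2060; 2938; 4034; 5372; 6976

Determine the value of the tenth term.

13624

D1: 514 , 684 , 878 , 1096 , 1338 , 1604
D2: 170 , 194 , 218 , 242 , 266
D3: 24 , 24 , 24 , 24
Constant third difference = 24, so extend:
266 + 24 = 290;  1604 + 290 = 1894;  6976 + 1894 = 8870
290 + 24 = 314;  1894 + 314 = 2208;  8870 + 2208 = 11078
314 + 24 = 338;  2208 + 338 = 2546;  11078 + 2546 = 13624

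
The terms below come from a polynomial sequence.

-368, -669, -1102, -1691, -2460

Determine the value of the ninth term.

-301  -433  -589  -769
-132  -156  -180
-24  -24
The third differences are constant (-24).
-180 − 24 = -204;  -769 − 204 = -973;  -2460 − 973 = -3433
-204 − 24 = -228;  -973 − 228 = -1201;  -3433 − 1201 = -4634
-228 − 24 = -252;  -1201 − 252 = -1453;  -4634 − 1453 = -6087
-252 − 24 = -276;  -1453 − 276 = -1729;  -6087 − 1729 = -7816

-7816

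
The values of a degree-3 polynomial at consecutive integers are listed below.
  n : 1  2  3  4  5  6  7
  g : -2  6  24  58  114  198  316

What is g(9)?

678

D1: 8 , 18 , 34 , 56 , 84 , 118
D2: 10 , 16 , 22 , 28 , 34
D3: 6 , 6 , 6 , 6
Constant third difference = 6, so extend:
34 + 6 = 40;  118 + 40 = 158;  316 + 158 = 474
40 + 6 = 46;  158 + 46 = 204;  474 + 204 = 678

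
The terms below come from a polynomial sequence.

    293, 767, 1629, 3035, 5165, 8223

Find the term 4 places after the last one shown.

D1: 474 , 862 , 1406 , 2130 , 3058
D2: 388 , 544 , 724 , 928
D3: 156 , 180 , 204
D4: 24 , 24
Constant fourth difference = 24, so extend:
204 + 24 = 228;  928 + 228 = 1156;  3058 + 1156 = 4214;  8223 + 4214 = 12437
228 + 24 = 252;  1156 + 252 = 1408;  4214 + 1408 = 5622;  12437 + 5622 = 18059
252 + 24 = 276;  1408 + 276 = 1684;  5622 + 1684 = 7306;  18059 + 7306 = 25365
276 + 24 = 300;  1684 + 300 = 1984;  7306 + 1984 = 9290;  25365 + 9290 = 34655

34655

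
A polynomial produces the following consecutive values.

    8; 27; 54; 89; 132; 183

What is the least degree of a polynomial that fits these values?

2

19, 27, 35, 43, 51
8, 8, 8, 8
The second differences are constant, so the polynomial has degree 2.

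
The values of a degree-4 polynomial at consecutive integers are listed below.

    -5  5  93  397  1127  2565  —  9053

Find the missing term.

Using the first 6 terms:
First differences: 10  88  304  730  1438
Second differences: 78  216  426  708
Third differences: 138  210  282
Fourth differences: 72  72
Constant fourth difference = 72.
Extend forward: 282 + 72 = 354;  708 + 354 = 1062;  1438 + 1062 = 2500;  2565 + 2500 = 5065

5065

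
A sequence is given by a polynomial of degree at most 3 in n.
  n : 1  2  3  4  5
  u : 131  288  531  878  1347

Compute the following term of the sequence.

First differences: 157, 243, 347, 469
Second differences: 86, 104, 122
Third differences: 18, 18
Constant third difference = 18, so extend:
122 + 18 = 140;  469 + 140 = 609;  1347 + 609 = 1956

1956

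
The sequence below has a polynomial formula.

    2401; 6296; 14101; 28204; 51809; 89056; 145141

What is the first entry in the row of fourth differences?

Δ: 3895, 7805, 14103, 23605, 37247, 56085
Δ²: 3910, 6298, 9502, 13642, 18838
Δ³: 2388, 3204, 4140, 5196
Δ⁴: 816, 936, 1056
Δ⁵: 120, 120

816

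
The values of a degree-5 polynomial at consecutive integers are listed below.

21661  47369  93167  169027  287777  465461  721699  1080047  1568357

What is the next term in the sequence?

D1: 25708, 45798, 75860, 118750, 177684, 256238, 358348, 488310
D2: 20090, 30062, 42890, 58934, 78554, 102110, 129962
D3: 9972, 12828, 16044, 19620, 23556, 27852
D4: 2856, 3216, 3576, 3936, 4296
D5: 360, 360, 360, 360
The fifth differences are constant (360).
4296 + 360 = 4656;  27852 + 4656 = 32508;  129962 + 32508 = 162470;  488310 + 162470 = 650780;  1568357 + 650780 = 2219137

2219137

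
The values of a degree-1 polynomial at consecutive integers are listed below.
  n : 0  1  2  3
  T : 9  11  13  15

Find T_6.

21

2, 2, 2
Constant first difference = 2, so extend:
15 + 2 = 17
17 + 2 = 19
19 + 2 = 21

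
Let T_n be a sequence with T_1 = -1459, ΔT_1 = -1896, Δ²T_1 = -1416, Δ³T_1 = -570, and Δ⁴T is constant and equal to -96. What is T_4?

-11965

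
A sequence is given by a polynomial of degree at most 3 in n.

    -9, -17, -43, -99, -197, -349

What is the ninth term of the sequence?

-8 , -26 , -56 , -98 , -152
-18 , -30 , -42 , -54
-12 , -12 , -12
Constant third difference = -12, so extend:
-54 − 12 = -66;  -152 − 66 = -218;  -349 − 218 = -567
-66 − 12 = -78;  -218 − 78 = -296;  -567 − 296 = -863
-78 − 12 = -90;  -296 − 90 = -386;  -863 − 386 = -1249

-1249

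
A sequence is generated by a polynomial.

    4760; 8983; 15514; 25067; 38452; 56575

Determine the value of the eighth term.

4223, 6531, 9553, 13385, 18123
2308, 3022, 3832, 4738
714, 810, 906
96, 96
The fourth differences are constant (96).
906 + 96 = 1002;  4738 + 1002 = 5740;  18123 + 5740 = 23863;  56575 + 23863 = 80438
1002 + 96 = 1098;  5740 + 1098 = 6838;  23863 + 6838 = 30701;  80438 + 30701 = 111139

111139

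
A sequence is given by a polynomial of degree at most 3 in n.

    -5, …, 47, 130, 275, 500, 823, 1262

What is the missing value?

Using the last 6 terms:
First differences: 83  145  225  323  439
Second differences: 62  80  98  116
Third differences: 18  18  18
Constant third difference = 18.
Extend backward: 62 − 18 = 44;  83 − 44 = 39;  47 − 39 = 8

8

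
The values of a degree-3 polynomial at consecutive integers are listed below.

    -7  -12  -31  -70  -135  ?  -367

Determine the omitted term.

-232

Using the first 5 terms:
D1: -5, -19, -39, -65
D2: -14, -20, -26
D3: -6, -6
Constant third difference = -6.
Extend forward: -26 − 6 = -32;  -65 − 32 = -97;  -135 − 97 = -232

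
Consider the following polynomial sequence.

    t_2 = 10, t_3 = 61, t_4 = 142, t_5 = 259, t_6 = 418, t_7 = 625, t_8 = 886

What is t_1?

-17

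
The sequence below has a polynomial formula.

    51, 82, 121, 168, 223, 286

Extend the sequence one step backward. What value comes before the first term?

28

Δ: 31  39  47  55  63
Δ²: 8  8  8  8
The second differences are constant at 8.
Work back: 31 − 8 = 23;  51 − 23 = 28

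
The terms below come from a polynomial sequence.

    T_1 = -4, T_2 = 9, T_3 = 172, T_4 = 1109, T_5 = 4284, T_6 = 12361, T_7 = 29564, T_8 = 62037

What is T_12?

554869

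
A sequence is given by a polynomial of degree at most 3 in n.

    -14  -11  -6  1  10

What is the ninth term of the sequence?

66

D1: 3, 5, 7, 9
D2: 2, 2, 2
The second differences are constant (2).
9 + 2 = 11;  10 + 11 = 21
11 + 2 = 13;  21 + 13 = 34
13 + 2 = 15;  34 + 15 = 49
15 + 2 = 17;  49 + 17 = 66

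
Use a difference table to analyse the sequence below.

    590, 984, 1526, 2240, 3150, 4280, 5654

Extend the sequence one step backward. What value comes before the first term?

320

Δ: 394, 542, 714, 910, 1130, 1374
Δ²: 148, 172, 196, 220, 244
Δ³: 24, 24, 24, 24
The third differences are constant at 24.
Work back: 148 − 24 = 124;  394 − 124 = 270;  590 − 270 = 320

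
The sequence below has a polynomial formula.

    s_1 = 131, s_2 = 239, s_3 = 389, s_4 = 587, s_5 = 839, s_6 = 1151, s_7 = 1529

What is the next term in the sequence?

D1: 108, 150, 198, 252, 312, 378
D2: 42, 48, 54, 60, 66
D3: 6, 6, 6, 6
Third differences constant at 6.
66 + 6 = 72;  378 + 72 = 450;  1529 + 450 = 1979

1979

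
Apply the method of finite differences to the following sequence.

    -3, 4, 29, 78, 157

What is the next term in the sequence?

272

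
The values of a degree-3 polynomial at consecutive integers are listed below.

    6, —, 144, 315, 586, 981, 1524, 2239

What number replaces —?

49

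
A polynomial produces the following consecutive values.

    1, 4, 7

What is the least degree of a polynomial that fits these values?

1

First differences: 3, 3
The first differences are constant, so the polynomial has degree 1.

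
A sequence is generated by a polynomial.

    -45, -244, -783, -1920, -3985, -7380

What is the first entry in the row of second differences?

Δ: -199, -539, -1137, -2065, -3395
Δ²: -340, -598, -928, -1330
Δ³: -258, -330, -402
Δ⁴: -72, -72

-340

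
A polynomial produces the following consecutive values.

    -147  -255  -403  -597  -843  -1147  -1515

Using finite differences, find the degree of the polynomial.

3

D1: -108, -148, -194, -246, -304, -368
D2: -40, -46, -52, -58, -64
D3: -6, -6, -6, -6
The third differences are constant, so the polynomial has degree 3.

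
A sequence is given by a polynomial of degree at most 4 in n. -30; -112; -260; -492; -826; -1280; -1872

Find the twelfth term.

-7532

D1: -82  -148  -232  -334  -454  -592
D2: -66  -84  -102  -120  -138
D3: -18  -18  -18  -18
The third differences are constant (-18).
-138 − 18 = -156;  -592 − 156 = -748;  -1872 − 748 = -2620
-156 − 18 = -174;  -748 − 174 = -922;  -2620 − 922 = -3542
-174 − 18 = -192;  -922 − 192 = -1114;  -3542 − 1114 = -4656
-192 − 18 = -210;  -1114 − 210 = -1324;  -4656 − 1324 = -5980
-210 − 18 = -228;  -1324 − 228 = -1552;  -5980 − 1552 = -7532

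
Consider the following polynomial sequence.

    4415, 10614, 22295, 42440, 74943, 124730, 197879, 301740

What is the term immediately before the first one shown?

D1: 6199  11681  20145  32503  49787  73149  103861
D2: 5482  8464  12358  17284  23362  30712
D3: 2982  3894  4926  6078  7350
D4: 912  1032  1152  1272
D5: 120  120  120
The fifth differences are constant at 120.
Work back: 912 − 120 = 792;  2982 − 792 = 2190;  5482 − 2190 = 3292;  6199 − 3292 = 2907;  4415 − 2907 = 1508

1508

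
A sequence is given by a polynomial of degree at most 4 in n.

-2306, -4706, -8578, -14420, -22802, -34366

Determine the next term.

-49826

-2400, -3872, -5842, -8382, -11564
-1472, -1970, -2540, -3182
-498, -570, -642
-72, -72
Fourth differences constant at -72.
-642 − 72 = -714;  -3182 − 714 = -3896;  -11564 − 3896 = -15460;  -34366 − 15460 = -49826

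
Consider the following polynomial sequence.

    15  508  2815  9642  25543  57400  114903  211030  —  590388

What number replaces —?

362527

Using the first 8 terms:
First differences: 493, 2307, 6827, 15901, 31857, 57503, 96127
Second differences: 1814, 4520, 9074, 15956, 25646, 38624
Third differences: 2706, 4554, 6882, 9690, 12978
Fourth differences: 1848, 2328, 2808, 3288
Fifth differences: 480, 480, 480
Constant fifth difference = 480.
Extend forward: 3288 + 480 = 3768;  12978 + 3768 = 16746;  38624 + 16746 = 55370;  96127 + 55370 = 151497;  211030 + 151497 = 362527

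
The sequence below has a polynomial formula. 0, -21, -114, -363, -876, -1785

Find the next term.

-3246

D1: -21  -93  -249  -513  -909
D2: -72  -156  -264  -396
D3: -84  -108  -132
D4: -24  -24
The fourth differences are constant (-24).
-132 − 24 = -156;  -396 − 156 = -552;  -909 − 552 = -1461;  -1785 − 1461 = -3246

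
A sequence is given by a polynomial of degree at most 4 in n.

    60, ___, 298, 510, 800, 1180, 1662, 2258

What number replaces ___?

Using the last 6 terms:
Δ: 212, 290, 380, 482, 596
Δ²: 78, 90, 102, 114
Δ³: 12, 12, 12
Constant third difference = 12.
Extend backward: 78 − 12 = 66;  212 − 66 = 146;  298 − 146 = 152

152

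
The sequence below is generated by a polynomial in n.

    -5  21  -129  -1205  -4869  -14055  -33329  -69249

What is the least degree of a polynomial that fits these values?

5

First differences: 26, -150, -1076, -3664, -9186, -19274, -35920
Second differences: -176, -926, -2588, -5522, -10088, -16646
Third differences: -750, -1662, -2934, -4566, -6558
Fourth differences: -912, -1272, -1632, -1992
Fifth differences: -360, -360, -360
The fifth differences are constant, so the polynomial has degree 5.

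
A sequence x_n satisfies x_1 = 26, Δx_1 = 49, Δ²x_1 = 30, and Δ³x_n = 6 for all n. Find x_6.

631

Build the table forward from the leading diagonal:
Δ³: 6  6  6  6  6  6
Δ²: 30  36  42  48  54  60
Δ: 49  79  115  157  205  259
x: 26  75  154  269  426  631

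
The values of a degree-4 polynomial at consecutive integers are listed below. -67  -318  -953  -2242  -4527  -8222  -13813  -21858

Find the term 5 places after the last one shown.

-123463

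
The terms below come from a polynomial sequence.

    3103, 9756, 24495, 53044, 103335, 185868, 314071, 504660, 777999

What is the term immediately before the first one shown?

660

6653, 14739, 28549, 50291, 82533, 128203, 190589, 273339
8086, 13810, 21742, 32242, 45670, 62386, 82750
5724, 7932, 10500, 13428, 16716, 20364
2208, 2568, 2928, 3288, 3648
360, 360, 360, 360
The fifth differences are constant at 360.
Work back: 2208 − 360 = 1848;  5724 − 1848 = 3876;  8086 − 3876 = 4210;  6653 − 4210 = 2443;  3103 − 2443 = 660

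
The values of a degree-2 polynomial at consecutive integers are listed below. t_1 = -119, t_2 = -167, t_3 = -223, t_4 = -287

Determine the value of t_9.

Δ: -48, -56, -64
Δ²: -8, -8
The second differences are constant (-8).
-64 − 8 = -72;  -287 − 72 = -359
-72 − 8 = -80;  -359 − 80 = -439
-80 − 8 = -88;  -439 − 88 = -527
-88 − 8 = -96;  -527 − 96 = -623
-96 − 8 = -104;  -623 − 104 = -727

-727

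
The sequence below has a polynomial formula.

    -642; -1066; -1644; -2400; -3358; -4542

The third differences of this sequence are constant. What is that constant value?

First differences: -424, -578, -756, -958, -1184
Second differences: -154, -178, -202, -226
Third differences: -24, -24, -24

-24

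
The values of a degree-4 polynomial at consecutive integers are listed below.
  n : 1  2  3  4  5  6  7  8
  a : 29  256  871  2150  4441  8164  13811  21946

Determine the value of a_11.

67999

First differences: 227  615  1279  2291  3723  5647  8135
Second differences: 388  664  1012  1432  1924  2488
Third differences: 276  348  420  492  564
Fourth differences: 72  72  72  72
Constant fourth difference = 72, so extend:
564 + 72 = 636;  2488 + 636 = 3124;  8135 + 3124 = 11259;  21946 + 11259 = 33205
636 + 72 = 708;  3124 + 708 = 3832;  11259 + 3832 = 15091;  33205 + 15091 = 48296
708 + 72 = 780;  3832 + 780 = 4612;  15091 + 4612 = 19703;  48296 + 19703 = 67999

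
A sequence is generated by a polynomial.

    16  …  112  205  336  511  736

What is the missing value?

51

Using the last 5 terms:
D1: 93  131  175  225
D2: 38  44  50
D3: 6  6
Constant third difference = 6.
Extend backward: 38 − 6 = 32;  93 − 32 = 61;  112 − 61 = 51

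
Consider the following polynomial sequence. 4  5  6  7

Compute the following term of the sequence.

D1: 1, 1, 1
First differences constant at 1.
7 + 1 = 8

8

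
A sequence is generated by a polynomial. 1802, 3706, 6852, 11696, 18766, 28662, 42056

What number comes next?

59692

1904, 3146, 4844, 7070, 9896, 13394
1242, 1698, 2226, 2826, 3498
456, 528, 600, 672
72, 72, 72
The fourth differences are constant (72).
672 + 72 = 744;  3498 + 744 = 4242;  13394 + 4242 = 17636;  42056 + 17636 = 59692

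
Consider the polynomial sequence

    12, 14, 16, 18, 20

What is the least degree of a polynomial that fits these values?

Δ: 2, 2, 2, 2
The first differences are constant, so the polynomial has degree 1.

1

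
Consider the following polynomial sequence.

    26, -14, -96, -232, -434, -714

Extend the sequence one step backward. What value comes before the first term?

36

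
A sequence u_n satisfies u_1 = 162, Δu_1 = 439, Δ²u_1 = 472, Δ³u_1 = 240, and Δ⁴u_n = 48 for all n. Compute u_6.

9717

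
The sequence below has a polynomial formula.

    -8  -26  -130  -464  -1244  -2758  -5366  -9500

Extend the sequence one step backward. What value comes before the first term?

-18, -104, -334, -780, -1514, -2608, -4134
-86, -230, -446, -734, -1094, -1526
-144, -216, -288, -360, -432
-72, -72, -72, -72
The fourth differences are constant at -72.
Work back: -144 + 72 = -72;  -86 + 72 = -14;  -18 + 14 = -4;  -8 + 4 = -4

-4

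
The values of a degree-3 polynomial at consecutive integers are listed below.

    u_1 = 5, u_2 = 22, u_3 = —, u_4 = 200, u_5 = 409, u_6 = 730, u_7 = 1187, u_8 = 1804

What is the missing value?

Using the last 5 terms:
D1: 209, 321, 457, 617
D2: 112, 136, 160
D3: 24, 24
Constant third difference = 24.
Extend backward: 112 − 24 = 88;  209 − 88 = 121;  200 − 121 = 79

79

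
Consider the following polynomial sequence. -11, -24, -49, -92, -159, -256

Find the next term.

Δ: -13, -25, -43, -67, -97
Δ²: -12, -18, -24, -30
Δ³: -6, -6, -6
Constant third difference = -6, so extend:
-30 − 6 = -36;  -97 − 36 = -133;  -256 − 133 = -389

-389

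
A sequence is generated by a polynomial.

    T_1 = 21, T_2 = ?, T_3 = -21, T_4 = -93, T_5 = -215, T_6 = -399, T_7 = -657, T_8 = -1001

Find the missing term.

Using the last 6 terms:
Δ: -72  -122  -184  -258  -344
Δ²: -50  -62  -74  -86
Δ³: -12  -12  -12
Constant third difference = -12.
Extend backward: -50 + 12 = -38;  -72 + 38 = -34;  -21 + 34 = 13

13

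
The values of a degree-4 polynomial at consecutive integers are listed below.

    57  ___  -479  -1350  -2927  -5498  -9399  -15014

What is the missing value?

Using the last 6 terms:
D1: -871  -1577  -2571  -3901  -5615
D2: -706  -994  -1330  -1714
D3: -288  -336  -384
D4: -48  -48
Constant fourth difference = -48.
Extend backward: -288 + 48 = -240;  -706 + 240 = -466;  -871 + 466 = -405;  -479 + 405 = -74

-74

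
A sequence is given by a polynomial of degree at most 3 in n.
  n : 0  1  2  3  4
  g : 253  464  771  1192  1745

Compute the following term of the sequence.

Δ: 211, 307, 421, 553
Δ²: 96, 114, 132
Δ³: 18, 18
The third differences are constant (18).
132 + 18 = 150;  553 + 150 = 703;  1745 + 703 = 2448

2448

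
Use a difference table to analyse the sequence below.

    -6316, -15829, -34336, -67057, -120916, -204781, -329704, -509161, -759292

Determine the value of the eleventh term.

-1550896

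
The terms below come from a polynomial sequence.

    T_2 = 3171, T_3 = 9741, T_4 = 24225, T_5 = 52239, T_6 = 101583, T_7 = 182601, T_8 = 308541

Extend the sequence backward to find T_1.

723

First differences: 6570  14484  28014  49344  81018  125940
Second differences: 7914  13530  21330  31674  44922
Third differences: 5616  7800  10344  13248
Fourth differences: 2184  2544  2904
Fifth differences: 360  360
The fifth differences are constant at 360.
Work back: 2184 − 360 = 1824;  5616 − 1824 = 3792;  7914 − 3792 = 4122;  6570 − 4122 = 2448;  3171 − 2448 = 723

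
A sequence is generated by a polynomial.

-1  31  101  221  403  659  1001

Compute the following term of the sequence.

1441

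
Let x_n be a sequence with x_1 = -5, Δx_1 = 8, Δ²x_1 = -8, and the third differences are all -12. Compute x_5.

-69

Build the table forward from the leading diagonal:
D3: -12, -12, -12, -12, -12
D2: -8, -20, -32, -44, -56
D1: 8, 0, -20, -52, -96
x: -5, 3, 3, -17, -69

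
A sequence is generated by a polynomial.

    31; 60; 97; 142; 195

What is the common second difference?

8

Δ: 29, 37, 45, 53
Δ²: 8, 8, 8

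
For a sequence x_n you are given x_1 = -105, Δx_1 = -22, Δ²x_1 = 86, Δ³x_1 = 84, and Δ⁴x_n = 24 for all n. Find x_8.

Build the table forward from the leading diagonal:
D4: 24  24  24  24  24  24  24  24
D3: 84  108  132  156  180  204  228  252
D2: 86  170  278  410  566  746  950  1178
D1: -22  64  234  512  922  1488  2234  3184
x: -105  -127  -63  171  683  1605  3093  5327

5327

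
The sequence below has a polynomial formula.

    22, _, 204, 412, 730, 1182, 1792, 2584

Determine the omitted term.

Using the last 6 terms:
Δ: 208  318  452  610  792
Δ²: 110  134  158  182
Δ³: 24  24  24
Constant third difference = 24.
Extend backward: 110 − 24 = 86;  208 − 86 = 122;  204 − 122 = 82

82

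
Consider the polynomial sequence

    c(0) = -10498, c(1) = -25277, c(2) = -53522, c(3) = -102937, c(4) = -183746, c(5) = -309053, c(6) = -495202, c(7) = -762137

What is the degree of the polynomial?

5

Δ: -14779, -28245, -49415, -80809, -125307, -186149, -266935
Δ²: -13466, -21170, -31394, -44498, -60842, -80786
Δ³: -7704, -10224, -13104, -16344, -19944
Δ⁴: -2520, -2880, -3240, -3600
Δ⁵: -360, -360, -360
The fifth differences are constant, so the polynomial has degree 5.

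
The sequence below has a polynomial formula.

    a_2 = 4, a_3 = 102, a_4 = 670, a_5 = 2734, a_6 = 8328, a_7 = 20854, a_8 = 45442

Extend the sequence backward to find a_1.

-2

First differences: 98, 568, 2064, 5594, 12526, 24588
Second differences: 470, 1496, 3530, 6932, 12062
Third differences: 1026, 2034, 3402, 5130
Fourth differences: 1008, 1368, 1728
Fifth differences: 360, 360
The fifth differences are constant at 360.
Work back: 1008 − 360 = 648;  1026 − 648 = 378;  470 − 378 = 92;  98 − 92 = 6;  4 − 6 = -2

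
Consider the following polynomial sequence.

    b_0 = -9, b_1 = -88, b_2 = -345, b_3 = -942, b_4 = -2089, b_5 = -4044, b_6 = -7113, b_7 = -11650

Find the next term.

-18057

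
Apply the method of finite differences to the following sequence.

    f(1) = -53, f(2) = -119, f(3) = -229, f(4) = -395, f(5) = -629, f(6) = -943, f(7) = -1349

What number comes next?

-66  -110  -166  -234  -314  -406
-44  -56  -68  -80  -92
-12  -12  -12  -12
Constant third difference = -12, so extend:
-92 − 12 = -104;  -406 − 104 = -510;  -1349 − 510 = -1859

-1859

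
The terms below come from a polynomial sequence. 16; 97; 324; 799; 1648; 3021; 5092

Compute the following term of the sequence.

8059

First differences: 81 , 227 , 475 , 849 , 1373 , 2071
Second differences: 146 , 248 , 374 , 524 , 698
Third differences: 102 , 126 , 150 , 174
Fourth differences: 24 , 24 , 24
Constant fourth difference = 24, so extend:
174 + 24 = 198;  698 + 198 = 896;  2071 + 896 = 2967;  5092 + 2967 = 8059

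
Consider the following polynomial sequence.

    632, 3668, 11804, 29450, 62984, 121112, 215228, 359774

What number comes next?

572600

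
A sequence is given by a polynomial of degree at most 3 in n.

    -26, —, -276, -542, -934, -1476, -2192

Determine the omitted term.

-112

Using the last 5 terms:
D1: -266, -392, -542, -716
D2: -126, -150, -174
D3: -24, -24
Constant third difference = -24.
Extend backward: -126 + 24 = -102;  -266 + 102 = -164;  -276 + 164 = -112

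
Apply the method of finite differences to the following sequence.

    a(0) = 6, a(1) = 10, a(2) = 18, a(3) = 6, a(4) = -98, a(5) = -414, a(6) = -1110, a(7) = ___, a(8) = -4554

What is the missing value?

-2402

Using the first 7 terms:
First differences: 4, 8, -12, -104, -316, -696
Second differences: 4, -20, -92, -212, -380
Third differences: -24, -72, -120, -168
Fourth differences: -48, -48, -48
Constant fourth difference = -48.
Extend forward: -168 − 48 = -216;  -380 − 216 = -596;  -696 − 596 = -1292;  -1110 − 1292 = -2402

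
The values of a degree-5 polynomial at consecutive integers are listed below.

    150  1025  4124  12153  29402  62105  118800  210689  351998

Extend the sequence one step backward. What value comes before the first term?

17

875, 3099, 8029, 17249, 32703, 56695, 91889, 141309
2224, 4930, 9220, 15454, 23992, 35194, 49420
2706, 4290, 6234, 8538, 11202, 14226
1584, 1944, 2304, 2664, 3024
360, 360, 360, 360
The fifth differences are constant at 360.
Work back: 1584 − 360 = 1224;  2706 − 1224 = 1482;  2224 − 1482 = 742;  875 − 742 = 133;  150 − 133 = 17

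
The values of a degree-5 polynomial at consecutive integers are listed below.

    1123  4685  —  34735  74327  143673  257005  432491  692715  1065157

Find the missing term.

Using the last 7 terms:
D1: 39592  69346  113332  175486  260224  372442
D2: 29754  43986  62154  84738  112218
D3: 14232  18168  22584  27480
D4: 3936  4416  4896
D5: 480  480
Constant fifth difference = 480.
Extend backward: 3936 − 480 = 3456;  14232 − 3456 = 10776;  29754 − 10776 = 18978;  39592 − 18978 = 20614;  34735 − 20614 = 14121

14121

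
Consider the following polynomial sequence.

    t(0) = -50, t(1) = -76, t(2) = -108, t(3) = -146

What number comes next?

-190

-26, -32, -38
-6, -6
Constant second difference = -6, so extend:
-38 − 6 = -44;  -146 − 44 = -190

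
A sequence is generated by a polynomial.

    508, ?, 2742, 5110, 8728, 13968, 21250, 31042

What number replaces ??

1300

Using the last 6 terms:
Δ: 2368, 3618, 5240, 7282, 9792
Δ²: 1250, 1622, 2042, 2510
Δ³: 372, 420, 468
Δ⁴: 48, 48
Constant fourth difference = 48.
Extend backward: 372 − 48 = 324;  1250 − 324 = 926;  2368 − 926 = 1442;  2742 − 1442 = 1300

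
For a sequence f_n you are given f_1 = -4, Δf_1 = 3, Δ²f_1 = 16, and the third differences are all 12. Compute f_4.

65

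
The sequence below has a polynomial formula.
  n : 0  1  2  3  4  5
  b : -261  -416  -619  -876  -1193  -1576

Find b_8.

-3181

D1: -155 , -203 , -257 , -317 , -383
D2: -48 , -54 , -60 , -66
D3: -6 , -6 , -6
The third differences are constant (-6).
-66 − 6 = -72;  -383 − 72 = -455;  -1576 − 455 = -2031
-72 − 6 = -78;  -455 − 78 = -533;  -2031 − 533 = -2564
-78 − 6 = -84;  -533 − 84 = -617;  -2564 − 617 = -3181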